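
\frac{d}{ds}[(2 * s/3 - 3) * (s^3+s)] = 8*s^3/3 - 9*s^2 + 4*s/3 - 3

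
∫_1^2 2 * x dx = 3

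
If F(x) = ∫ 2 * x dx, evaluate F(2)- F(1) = 3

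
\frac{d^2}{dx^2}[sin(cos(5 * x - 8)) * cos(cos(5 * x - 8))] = -100*sin(5*x - 8)^2*sin(cos(5*x - 8))*cos(cos(5*x - 8)) + 25*sin(cos(5*x - 8))^2*cos(5*x - 8) - 25*cos(5*x - 8)*cos(cos(5*x - 8))^2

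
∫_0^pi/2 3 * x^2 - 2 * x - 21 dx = -45 + (-3 + pi/2)^2*(pi/2 + 5)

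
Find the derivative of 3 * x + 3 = 3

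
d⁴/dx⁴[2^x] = 2^x*log(2)^4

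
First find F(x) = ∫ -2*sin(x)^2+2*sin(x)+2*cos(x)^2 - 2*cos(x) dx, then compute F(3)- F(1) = -(-1 + cos(1) + sin(1))^2 + (-1 + cos(3) + sin(3))^2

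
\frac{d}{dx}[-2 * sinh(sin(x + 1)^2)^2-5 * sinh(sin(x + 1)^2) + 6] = (2*sinh(cos(2*(x + 1)) - 1) - 5*cosh(cos(2*(x + 1))/2 - 1/2))*sin(2*(x + 1))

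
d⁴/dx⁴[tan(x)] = 24*tan(x)^5 + 40*tan(x)^3 + 16*tan(x)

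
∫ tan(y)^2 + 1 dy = tan(y) + C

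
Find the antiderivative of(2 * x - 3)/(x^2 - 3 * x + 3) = log(x^2 - 3*x + 3) + C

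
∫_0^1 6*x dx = 3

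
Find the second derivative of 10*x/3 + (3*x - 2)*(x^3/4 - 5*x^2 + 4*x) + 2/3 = 9*x^2 - 93*x + 44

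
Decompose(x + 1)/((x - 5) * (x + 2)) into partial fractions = 1/(7*(x + 2)) + 6/(7*(x - 5))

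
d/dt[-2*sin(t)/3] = -2*cos(t)/3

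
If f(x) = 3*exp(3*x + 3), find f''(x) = 27*exp(3*x + 3)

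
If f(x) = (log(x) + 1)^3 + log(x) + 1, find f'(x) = (3*log(x)^2 + 6*log(x) + 4)/x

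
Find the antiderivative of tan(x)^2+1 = tan(x) + C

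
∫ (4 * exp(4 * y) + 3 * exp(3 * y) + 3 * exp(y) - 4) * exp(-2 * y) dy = 8*sinh(y)^2 + 6*sinh(y) + C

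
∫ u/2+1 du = u^2/4 + u + C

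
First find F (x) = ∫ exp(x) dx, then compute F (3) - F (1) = -E + exp(3)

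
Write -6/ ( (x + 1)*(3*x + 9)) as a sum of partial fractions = 1/(x + 3) - 1/(x + 1)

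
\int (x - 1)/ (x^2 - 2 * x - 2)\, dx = log(-x^2 + 2*x + 2)/2 + C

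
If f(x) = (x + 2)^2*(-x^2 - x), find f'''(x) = -24*x - 30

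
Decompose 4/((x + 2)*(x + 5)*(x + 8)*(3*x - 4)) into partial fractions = 27/(1330*(3*x - 4)) - 1/(126*(x + 8)) + 4/(171*(x + 5)) - 1/(45*(x + 2))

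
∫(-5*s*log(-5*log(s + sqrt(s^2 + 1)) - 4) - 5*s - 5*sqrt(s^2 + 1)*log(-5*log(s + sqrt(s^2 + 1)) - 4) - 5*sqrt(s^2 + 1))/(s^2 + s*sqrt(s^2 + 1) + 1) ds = -(5*log(s + sqrt(s^2 + 1)) + 4)*log(-5*log(s + sqrt(s^2 + 1)) - 4) + C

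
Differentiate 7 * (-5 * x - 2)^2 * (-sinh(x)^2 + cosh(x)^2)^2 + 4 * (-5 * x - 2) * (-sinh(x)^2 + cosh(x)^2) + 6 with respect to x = 350*x + 120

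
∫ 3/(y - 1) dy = 3*log(y - 1) + C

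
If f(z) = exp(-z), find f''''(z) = exp(-z)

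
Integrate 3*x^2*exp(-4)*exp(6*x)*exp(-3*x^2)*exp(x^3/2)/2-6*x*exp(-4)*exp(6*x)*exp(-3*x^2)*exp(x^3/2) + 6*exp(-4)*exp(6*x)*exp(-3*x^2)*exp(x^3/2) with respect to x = exp((x - 2)^3/2) + C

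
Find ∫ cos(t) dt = sin(t) + C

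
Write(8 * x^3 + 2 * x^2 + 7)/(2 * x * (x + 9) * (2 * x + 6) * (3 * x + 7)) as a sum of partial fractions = 323/(160*(3*x + 7)) + 5663/(4320*(x + 9)) - 191/(144*(x + 3)) + 1/(108*x)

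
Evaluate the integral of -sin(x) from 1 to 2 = -cos(1) + cos(2)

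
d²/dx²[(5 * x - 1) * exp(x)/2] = 5*x*exp(x)/2 + 9*exp(x)/2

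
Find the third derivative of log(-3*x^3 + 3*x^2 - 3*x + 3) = (6*x^6 - 12*x^5 + 6*x^4 + 32*x^3 - 30*x^2 + 12*x + 2)/(x^9 - 3*x^8 + 6*x^7 - 10*x^6 + 12*x^5 - 12*x^4 + 10*x^3 - 6*x^2 + 3*x - 1)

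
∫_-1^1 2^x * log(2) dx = 3/2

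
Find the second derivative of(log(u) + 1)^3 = (3 - 3*log(u)^2)/u^2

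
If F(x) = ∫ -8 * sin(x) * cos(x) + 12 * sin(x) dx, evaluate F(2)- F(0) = -1 + (-3 + 2*cos(2))^2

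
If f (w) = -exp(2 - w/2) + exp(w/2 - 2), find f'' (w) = (exp(w - 4) - 1)*exp(2 - w/2)/4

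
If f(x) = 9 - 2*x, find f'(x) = -2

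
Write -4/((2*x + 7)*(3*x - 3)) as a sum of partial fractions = 8/(27*(2*x + 7)) - 4/(27*(x - 1))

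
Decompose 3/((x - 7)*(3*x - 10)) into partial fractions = -9/(11*(3*x - 10)) + 3/(11*(x - 7))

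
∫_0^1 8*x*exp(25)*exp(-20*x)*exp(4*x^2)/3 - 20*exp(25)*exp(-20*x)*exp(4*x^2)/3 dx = -exp(25)/3 + exp(9)/3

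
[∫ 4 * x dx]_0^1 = 2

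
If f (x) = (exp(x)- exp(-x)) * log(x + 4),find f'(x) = (x*exp(2*x)*log(x + 4) + x*log(x + 4) + 4*exp(2*x)*log(x + 4) + exp(2*x) + 4*log(x + 4) - 1)/(x*exp(x) + 4*exp(x))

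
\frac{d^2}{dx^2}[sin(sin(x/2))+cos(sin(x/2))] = -sqrt(2)*(sin(x/2)*cos(sin(x/2) + pi/4) + sin(sin(x/2) + pi/4)*cos(x/2)^2)/4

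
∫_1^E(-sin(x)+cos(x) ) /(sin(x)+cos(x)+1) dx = -log(cos(1) + sin(1) + 1) + log(cos(E) + sin(E) + 1)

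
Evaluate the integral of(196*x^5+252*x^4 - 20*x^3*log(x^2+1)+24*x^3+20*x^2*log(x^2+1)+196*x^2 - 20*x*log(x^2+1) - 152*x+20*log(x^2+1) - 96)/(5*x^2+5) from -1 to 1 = -24/5 + 8*log(2)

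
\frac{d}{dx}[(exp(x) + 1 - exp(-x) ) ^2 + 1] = (2*exp(4*x) + 2*exp(3*x) + 2*exp(x) - 2)*exp(-2*x)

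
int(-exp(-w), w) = exp(-w) + C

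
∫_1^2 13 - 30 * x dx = -32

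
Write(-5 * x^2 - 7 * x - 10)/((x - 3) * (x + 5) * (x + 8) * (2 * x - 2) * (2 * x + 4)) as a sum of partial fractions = -137/(3564*(x + 8)) + 25/(432*(x + 5)) - 2/(135*(x + 2)) + 11/(648*(x - 1)) - 19/(880*(x - 3))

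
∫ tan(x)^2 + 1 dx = tan(x) + C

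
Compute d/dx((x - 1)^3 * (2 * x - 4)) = 8*x^3 - 30*x^2 + 36*x - 14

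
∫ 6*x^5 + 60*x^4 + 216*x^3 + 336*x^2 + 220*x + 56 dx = x^6 + 12*x^5 + 54*x^4 + 112*x^3 + 110*x^2 + 56*x + C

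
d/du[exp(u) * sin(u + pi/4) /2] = sqrt(2)*exp(u)*cos(u)/2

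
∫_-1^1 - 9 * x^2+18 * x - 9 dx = -24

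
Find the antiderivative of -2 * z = -z^2 + C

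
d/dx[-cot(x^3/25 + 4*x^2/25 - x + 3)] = (3*x^2/25 + 8*x/25 - 1)/sin(x^3/25 + 4*x^2/25 - x + 3)^2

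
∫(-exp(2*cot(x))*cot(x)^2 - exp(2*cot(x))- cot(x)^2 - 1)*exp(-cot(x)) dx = exp(cot(x)) - exp(-cot(x)) + C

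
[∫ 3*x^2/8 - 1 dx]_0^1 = -7/8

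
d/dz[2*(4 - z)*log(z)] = (-2*z*log(z) - 2*z + 8)/z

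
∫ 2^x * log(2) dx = 2^x + C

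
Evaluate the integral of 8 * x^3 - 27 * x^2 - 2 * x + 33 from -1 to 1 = 48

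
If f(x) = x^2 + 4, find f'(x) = 2*x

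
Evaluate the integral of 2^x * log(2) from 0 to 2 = 3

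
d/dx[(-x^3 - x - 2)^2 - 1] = 6*x^5 + 8*x^3 + 12*x^2 + 2*x + 4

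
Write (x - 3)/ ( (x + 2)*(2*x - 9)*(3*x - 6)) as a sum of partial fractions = 2/(65*(2*x - 9)) - 5/(156*(x + 2)) + 1/(60*(x - 2))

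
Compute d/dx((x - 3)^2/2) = x - 3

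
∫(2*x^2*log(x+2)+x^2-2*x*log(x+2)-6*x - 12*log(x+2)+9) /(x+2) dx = (x - 3)^2*log(x + 2) + C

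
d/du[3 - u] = -1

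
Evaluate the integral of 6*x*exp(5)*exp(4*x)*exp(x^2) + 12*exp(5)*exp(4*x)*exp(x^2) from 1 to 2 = -3*exp(10) + 3*exp(17)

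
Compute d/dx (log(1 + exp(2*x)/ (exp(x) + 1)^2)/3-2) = 2*exp(2*x)/(6*exp(3*x) + 12*exp(2*x) + 9*exp(x) + 3)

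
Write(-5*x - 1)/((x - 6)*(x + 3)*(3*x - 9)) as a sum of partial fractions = 7/(81*(x + 3)) + 8/(27*(x - 3)) - 31/(81*(x - 6))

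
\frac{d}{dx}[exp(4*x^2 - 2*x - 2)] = (8*x - 2)*exp(4*x^2 - 2*x - 2)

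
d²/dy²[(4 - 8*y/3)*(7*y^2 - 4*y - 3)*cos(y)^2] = 112*y^3*cos(2*y)/3 + 112*y^2*sin(2*y) - 232*y^2*cos(2*y)/3 - 464*y*sin(2*y)/3 - 40*y*cos(2*y) - 56*y + 16*sin(2*y) + 188*cos(2*y)/3 + 116/3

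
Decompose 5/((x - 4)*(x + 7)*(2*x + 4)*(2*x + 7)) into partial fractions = 4/(63*(2*x + 7)) - 1/(154*(x + 7)) - 1/(36*(x + 2)) + 1/(396*(x - 4))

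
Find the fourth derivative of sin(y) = sin(y)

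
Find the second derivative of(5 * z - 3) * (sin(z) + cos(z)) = -5*z*sin(z) - 5*z*cos(z) - 7*sin(z) + 13*cos(z)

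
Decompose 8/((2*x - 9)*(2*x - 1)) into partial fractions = -1/(2*x - 1) + 1/(2*x - 9)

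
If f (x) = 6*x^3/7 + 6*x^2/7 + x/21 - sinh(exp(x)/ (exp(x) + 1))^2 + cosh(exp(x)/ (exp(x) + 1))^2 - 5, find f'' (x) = 36*x/7 + 12/7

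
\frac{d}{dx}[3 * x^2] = 6*x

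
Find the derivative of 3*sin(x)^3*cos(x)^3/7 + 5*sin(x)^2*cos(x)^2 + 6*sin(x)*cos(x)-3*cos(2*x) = 9*(1 - cos(2*x))^3/28 - 27*(1 - cos(2*x))^2/28 + 6*sin(2*x) + 5*sin(4*x)/2 + 75*cos(2*x)/14 + 9/14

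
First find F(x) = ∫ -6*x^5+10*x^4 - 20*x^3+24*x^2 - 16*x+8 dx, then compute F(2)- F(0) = -32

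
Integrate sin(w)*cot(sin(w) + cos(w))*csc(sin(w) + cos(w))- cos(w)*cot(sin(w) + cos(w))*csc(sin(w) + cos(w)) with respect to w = csc(sin(w) + cos(w)) + C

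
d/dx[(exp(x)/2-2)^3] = 3*exp(3*x)/8 - 3*exp(2*x) + 6*exp(x)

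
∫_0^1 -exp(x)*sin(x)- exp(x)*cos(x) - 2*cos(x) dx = (-E - 2)*sin(1)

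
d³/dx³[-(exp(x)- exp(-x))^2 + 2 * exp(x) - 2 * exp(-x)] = (-8*exp(4*x) + 2*exp(3*x) + 2*exp(x) + 8)*exp(-2*x)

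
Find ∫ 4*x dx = 2*x^2 + C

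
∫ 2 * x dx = x^2 + C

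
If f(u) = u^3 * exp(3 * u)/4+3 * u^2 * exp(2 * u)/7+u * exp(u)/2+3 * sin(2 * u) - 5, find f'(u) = 3*u^3*exp(3*u)/4 + 3*u^2*exp(3*u)/4 + 6*u^2*exp(2*u)/7 + 6*u*exp(2*u)/7 + u*exp(u)/2 + exp(u)/2 + 6*cos(2*u)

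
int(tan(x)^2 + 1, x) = tan(x) + C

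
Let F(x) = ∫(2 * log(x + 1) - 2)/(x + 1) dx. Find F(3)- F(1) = -(-1 + log(2))^2 + (-1 + log(4))^2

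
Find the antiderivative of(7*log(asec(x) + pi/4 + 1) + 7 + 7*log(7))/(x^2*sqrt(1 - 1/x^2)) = 7*(4*asec(x) + pi + 4)*log(7*asec(x) + 7*pi/4 + 7)/4 + C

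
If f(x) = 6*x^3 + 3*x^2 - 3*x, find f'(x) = 18*x^2 + 6*x - 3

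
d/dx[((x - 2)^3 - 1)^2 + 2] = 6*x^5 - 60*x^4 + 240*x^3 - 486*x^2 + 504*x - 216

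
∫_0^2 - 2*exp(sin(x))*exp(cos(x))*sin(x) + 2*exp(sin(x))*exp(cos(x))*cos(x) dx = -2*E + 2*exp(cos(2) + sin(2))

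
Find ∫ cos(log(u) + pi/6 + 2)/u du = sin(log(u) + pi/6 + 2) + C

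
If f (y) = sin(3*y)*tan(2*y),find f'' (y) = 8*sin(2*y)*sin(3*y)/cos(2*y)^3 - 9*sin(3*y)*tan(2*y) + 12*cos(3*y)/cos(2*y)^2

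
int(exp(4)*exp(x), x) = exp(x + 4) + C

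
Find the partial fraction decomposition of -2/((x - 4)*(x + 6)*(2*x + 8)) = -1/(20*(x + 6)) + 1/(16*(x + 4)) - 1/(80*(x - 4))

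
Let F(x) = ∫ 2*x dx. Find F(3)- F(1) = 8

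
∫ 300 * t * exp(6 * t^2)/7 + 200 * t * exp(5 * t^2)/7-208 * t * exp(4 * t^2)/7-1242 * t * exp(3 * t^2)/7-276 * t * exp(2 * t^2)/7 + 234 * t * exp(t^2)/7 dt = (25*exp(5*t^2) + 20*exp(4*t^2) - 26*exp(3*t^2) - 207*exp(2*t^2) - 69*exp(t^2) + 117)*exp(t^2)/7 + C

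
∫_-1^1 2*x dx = 0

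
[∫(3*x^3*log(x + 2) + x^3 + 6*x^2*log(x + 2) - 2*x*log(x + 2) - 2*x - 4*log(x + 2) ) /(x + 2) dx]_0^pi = (-2*pi + pi^3)*log(2 + pi)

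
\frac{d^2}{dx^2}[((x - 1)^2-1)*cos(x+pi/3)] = -x^2*cos(x + pi/3) - 4*x*sin(x + pi/3) + 2*x*cos(x + pi/3) + 4*sin(x + pi/3) + 2*cos(x + pi/3)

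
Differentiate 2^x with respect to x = 2^x*log(2)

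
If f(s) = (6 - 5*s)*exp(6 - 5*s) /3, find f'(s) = (25*s - 35)*exp(6 - 5*s)/3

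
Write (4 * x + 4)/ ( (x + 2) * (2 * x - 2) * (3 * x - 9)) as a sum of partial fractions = -2/(45*(x + 2)) - 2/(9*(x - 1)) + 4/(15*(x - 3))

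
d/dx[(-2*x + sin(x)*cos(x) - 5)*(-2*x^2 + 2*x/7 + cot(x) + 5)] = -2*x^2*cos(2*x) + 12*x^2 - 2*x*sin(2*x) + 2*x*cos(2*x)/7 + 146*x/7 + 2*x/tan(x)^2 - 6*sin(2*x)/7 + 5*cos(2*x) - 45/7 - 2/tan(x) + 5/tan(x)^2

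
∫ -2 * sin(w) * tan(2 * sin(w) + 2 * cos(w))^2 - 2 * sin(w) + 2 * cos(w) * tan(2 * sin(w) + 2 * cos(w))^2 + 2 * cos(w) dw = tan(2*sqrt(2)*sin(w + pi/4)) + C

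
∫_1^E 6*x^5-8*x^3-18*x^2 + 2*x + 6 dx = -9 + (-3 - E + exp(3))^2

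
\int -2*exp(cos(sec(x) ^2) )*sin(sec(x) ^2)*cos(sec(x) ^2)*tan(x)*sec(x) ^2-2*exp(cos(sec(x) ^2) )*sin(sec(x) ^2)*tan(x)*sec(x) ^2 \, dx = exp(cos(sec(x)^2))*cos(sec(x)^2) + C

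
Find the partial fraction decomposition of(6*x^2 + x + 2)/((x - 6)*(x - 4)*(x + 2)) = 1/(2*(x + 2)) - 17/(2*(x - 4)) + 14/(x - 6)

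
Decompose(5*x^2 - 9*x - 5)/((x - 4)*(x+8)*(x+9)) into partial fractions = 37/(x + 9) - 129/(4*(x + 8)) + 1/(4*(x - 4))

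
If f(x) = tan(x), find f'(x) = cos(x)^(-2)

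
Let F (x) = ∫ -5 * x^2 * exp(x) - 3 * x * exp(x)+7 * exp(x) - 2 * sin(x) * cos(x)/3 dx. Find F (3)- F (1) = -24*exp(3) - 2*E - cos(2)/6 + cos(6)/6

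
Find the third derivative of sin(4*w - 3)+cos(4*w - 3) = 64*sin(4*w - 3) - 64*cos(4*w - 3)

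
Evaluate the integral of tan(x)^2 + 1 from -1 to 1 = 2*tan(1)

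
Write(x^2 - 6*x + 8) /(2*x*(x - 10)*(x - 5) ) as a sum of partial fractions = -3/(50*(x - 5)) + 12/(25*(x - 10)) + 2/(25*x)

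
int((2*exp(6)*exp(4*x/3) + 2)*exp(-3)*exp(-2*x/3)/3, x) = 2*sinh(2*x/3 + 3) + C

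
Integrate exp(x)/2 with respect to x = exp(x)/2 + C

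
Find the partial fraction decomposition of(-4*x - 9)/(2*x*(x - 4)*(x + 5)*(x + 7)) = -19/(308*(x + 7)) + 11/(180*(x + 5)) - 25/(792*(x - 4)) + 9/(280*x)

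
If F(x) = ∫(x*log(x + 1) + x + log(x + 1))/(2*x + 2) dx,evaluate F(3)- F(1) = 5*log(2)/2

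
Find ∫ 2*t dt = t^2 + C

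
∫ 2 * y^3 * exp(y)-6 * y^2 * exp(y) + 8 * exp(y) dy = 2*(y - 2)^3*exp(y) + C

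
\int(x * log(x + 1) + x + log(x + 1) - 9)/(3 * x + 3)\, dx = (x - 9)*log(x + 1)/3 + C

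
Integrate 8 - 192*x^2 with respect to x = -64*x^3 + 8*x + C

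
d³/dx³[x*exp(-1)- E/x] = 6*E/x^4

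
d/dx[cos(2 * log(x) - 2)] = -2*sin(2*log(x) - 2)/x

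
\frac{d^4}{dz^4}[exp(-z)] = exp(-z)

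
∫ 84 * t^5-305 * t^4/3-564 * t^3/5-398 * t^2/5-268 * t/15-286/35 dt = 14*t^6 - 61*t^5/3 - 141*t^4/5 - 398*t^3/15 - 134*t^2/15 - 286*t/35 + C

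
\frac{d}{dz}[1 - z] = -1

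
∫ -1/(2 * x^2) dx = 1/(2*x) + C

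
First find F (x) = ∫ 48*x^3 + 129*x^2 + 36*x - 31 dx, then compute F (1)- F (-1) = 24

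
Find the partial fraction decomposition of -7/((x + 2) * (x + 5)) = 7/(3*(x + 5)) - 7/(3*(x + 2))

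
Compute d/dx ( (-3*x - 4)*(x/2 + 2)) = -3*x - 8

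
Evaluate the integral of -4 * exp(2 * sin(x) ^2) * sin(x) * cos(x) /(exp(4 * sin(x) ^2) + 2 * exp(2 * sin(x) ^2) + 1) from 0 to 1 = -1/2 + 1/(1 + E*exp(-cos(2)))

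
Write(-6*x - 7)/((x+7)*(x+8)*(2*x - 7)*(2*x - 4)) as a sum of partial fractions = -16/(207*(2*x - 7)) - 41/(460*(x + 8)) + 5/(54*(x + 7)) + 19/(540*(x - 2))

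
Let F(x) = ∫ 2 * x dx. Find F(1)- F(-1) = 0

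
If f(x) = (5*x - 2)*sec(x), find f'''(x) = (-5*x*sin(x)/cos(x) + 30*x*sin(x)/cos(x)^3 + 2*sin(x)/cos(x) - 12*sin(x)/cos(x)^3 - 15 + 30/cos(x)^2)/cos(x)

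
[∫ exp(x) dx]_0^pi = -1 + exp(pi)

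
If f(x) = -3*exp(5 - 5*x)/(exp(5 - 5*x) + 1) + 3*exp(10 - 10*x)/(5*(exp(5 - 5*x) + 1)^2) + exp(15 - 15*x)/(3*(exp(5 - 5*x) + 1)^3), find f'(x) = (4*exp(5*x - 5) + 24*exp(10*x - 10) + 15*exp(15*x - 15))/(exp(-20)*exp(20*x) + 4*exp(-15)*exp(15*x) + 6*exp(-10)*exp(10*x) + 4*exp(-5)*exp(5*x) + 1)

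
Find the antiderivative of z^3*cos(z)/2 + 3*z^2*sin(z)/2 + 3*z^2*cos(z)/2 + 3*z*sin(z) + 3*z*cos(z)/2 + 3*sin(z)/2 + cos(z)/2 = (z + 1)^3*sin(z)/2 + C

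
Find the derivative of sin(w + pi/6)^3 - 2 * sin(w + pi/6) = 3*sin(w + pi/6)^2*cos(w + pi/6) - 2*cos(w + pi/6)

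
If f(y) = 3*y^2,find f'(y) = 6*y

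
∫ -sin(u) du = cos(u) + C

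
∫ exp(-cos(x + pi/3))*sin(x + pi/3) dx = exp(-cos(x + pi/3)) + C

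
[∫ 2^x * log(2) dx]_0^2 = 3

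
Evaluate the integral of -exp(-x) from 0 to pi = -1 + exp(-pi)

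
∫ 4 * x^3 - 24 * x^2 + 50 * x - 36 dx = x^4 - 8*x^3 + 25*x^2 - 36*x + C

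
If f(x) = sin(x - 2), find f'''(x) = -cos(x - 2)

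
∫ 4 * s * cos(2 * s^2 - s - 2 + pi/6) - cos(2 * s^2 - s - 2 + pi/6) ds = sin(2*s^2 - s - 2 + pi/6) + C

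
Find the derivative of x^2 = 2*x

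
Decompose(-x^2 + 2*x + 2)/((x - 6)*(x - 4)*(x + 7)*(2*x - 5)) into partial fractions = 2/(133*(2*x - 5)) + 61/(2717*(x + 7)) + 1/(11*(x - 4)) - 11/(91*(x - 6))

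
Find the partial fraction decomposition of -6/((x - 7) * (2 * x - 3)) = 12/(11*(2*x - 3)) - 6/(11*(x - 7))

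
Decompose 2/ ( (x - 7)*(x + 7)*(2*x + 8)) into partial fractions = 1/(42*(x + 7)) - 1/(33*(x + 4)) + 1/(154*(x - 7))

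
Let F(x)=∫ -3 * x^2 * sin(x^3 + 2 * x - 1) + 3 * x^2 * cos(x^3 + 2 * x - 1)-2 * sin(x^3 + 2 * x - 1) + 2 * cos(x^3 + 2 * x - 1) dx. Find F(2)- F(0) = sin(11) - cos(1) + cos(11) + sin(1)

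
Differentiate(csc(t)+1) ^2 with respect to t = -2*(1 + 1/sin(t))*cos(t)/sin(t)^2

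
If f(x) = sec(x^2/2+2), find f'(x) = x*tan(x^2/2 + 2)*sec(x^2/2 + 2)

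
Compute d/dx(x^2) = 2*x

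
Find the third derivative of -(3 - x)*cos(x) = x*sin(x) - 3*sin(x) - 3*cos(x)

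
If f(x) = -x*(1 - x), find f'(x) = 2*x - 1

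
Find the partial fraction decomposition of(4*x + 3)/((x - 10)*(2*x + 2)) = 1/(22*(x + 1)) + 43/(22*(x - 10))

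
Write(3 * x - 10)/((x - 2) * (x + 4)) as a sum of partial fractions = 11/(3*(x + 4)) - 2/(3*(x - 2))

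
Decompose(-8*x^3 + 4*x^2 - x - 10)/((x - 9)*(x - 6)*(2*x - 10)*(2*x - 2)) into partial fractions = 3/(128*(x - 1)) - 915/(64*(x - 5)) + 80/(3*(x - 6)) - 5527/(384*(x - 9))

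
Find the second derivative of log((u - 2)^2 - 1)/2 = (-u^2 + 4*u - 5)/(u^4 - 8*u^3 + 22*u^2 - 24*u + 9)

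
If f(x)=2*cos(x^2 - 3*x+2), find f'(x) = 2*(3 - 2*x)*sin(x^2 - 3*x + 2)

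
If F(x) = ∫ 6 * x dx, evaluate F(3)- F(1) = 24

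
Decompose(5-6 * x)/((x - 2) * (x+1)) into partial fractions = -11/(3*(x + 1)) - 7/(3*(x - 2))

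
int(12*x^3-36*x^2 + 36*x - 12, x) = 3*x^4 - 12*x^3 + 18*x^2 - 12*x + C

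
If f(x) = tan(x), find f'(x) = cos(x)^(-2)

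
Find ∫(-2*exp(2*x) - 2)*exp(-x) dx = -4*sinh(x) + C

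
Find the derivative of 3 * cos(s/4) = -3*sin(s/4)/4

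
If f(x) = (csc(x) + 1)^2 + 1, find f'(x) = -2*(1 + 1/sin(x))*cos(x)/sin(x)^2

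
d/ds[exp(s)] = exp(s)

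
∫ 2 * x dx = x^2 + C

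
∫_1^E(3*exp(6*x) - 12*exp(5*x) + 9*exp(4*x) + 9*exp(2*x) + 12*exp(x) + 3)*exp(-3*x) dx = -(-2 - exp(-1) + E)^3 + (-2 - exp(-E) + exp(E))^3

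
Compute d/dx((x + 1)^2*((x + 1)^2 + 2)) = 4*x^3 + 12*x^2 + 16*x + 8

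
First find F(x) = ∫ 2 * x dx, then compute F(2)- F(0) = 4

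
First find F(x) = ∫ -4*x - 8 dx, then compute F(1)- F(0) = -10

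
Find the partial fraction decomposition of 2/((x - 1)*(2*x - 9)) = 4/(7*(2*x - 9)) - 2/(7*(x - 1))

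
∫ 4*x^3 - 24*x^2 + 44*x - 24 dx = x^4 - 8*x^3 + 22*x^2 - 24*x + C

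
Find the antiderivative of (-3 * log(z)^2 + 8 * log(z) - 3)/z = (-log(z)^2 + 4*log(z) - 3)*log(z) + C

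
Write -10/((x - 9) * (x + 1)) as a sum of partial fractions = 1/(x + 1) - 1/(x - 9)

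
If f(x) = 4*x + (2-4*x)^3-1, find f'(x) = -192*x^2 + 192*x - 44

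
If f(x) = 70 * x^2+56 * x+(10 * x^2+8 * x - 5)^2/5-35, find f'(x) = 80*x^3 + 96*x^2 + 628*x/5 + 40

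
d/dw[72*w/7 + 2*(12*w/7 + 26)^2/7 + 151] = 576*w/343 + 1752/49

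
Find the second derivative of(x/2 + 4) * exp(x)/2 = x*exp(x)/4 + 5*exp(x)/2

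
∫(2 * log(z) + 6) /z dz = (log(z) + 3)^2 + C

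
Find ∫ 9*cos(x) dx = 9*sin(x) + C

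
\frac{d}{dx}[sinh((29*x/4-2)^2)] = 29*(29*x/8 - 1)*cosh(841*x^2/16 - 29*x + 4)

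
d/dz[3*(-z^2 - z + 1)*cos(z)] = 3*z^2*sin(z) + 3*z*sin(z) - 6*z*cos(z) - 3*sin(z) - 3*cos(z)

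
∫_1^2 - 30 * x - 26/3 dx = -161/3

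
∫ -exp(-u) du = exp(-u) + C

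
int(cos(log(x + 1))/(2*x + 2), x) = sin(log(x + 1))/2 + C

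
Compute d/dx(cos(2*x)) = -2*sin(2*x)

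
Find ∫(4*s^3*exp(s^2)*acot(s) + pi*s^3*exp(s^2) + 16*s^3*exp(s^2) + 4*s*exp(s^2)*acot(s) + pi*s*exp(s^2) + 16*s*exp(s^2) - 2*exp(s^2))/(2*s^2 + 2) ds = (acot(s) + pi/4 + 4)*exp(s^2) + C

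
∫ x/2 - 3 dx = x^2/4 - 3*x + C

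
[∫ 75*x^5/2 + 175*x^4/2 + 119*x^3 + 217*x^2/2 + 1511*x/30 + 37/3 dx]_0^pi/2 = -4 - 4*pi^2/15 - 5*pi/6 + 5*pi^3/24 + (4 + 7*pi/2 + 7*pi^2/4 + 5*pi^3/8)^2/4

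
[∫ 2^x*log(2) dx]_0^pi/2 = -1 + 2^(pi/2)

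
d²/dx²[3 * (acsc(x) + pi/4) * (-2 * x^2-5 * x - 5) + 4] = (-12*x^5*sqrt(1 - 1/x^2)*acsc(x) - 3*pi*x^5*sqrt(1 - 1/x^2) + 12*x^4 + 12*x^3*sqrt(1 - 1/x^2)*acsc(x) + 3*pi*x^3*sqrt(1 - 1/x^2) - 48*x^2 - 15*x + 15)/(x^5*sqrt(1 - 1/x^2) - x^3*sqrt(1 - 1/x^2))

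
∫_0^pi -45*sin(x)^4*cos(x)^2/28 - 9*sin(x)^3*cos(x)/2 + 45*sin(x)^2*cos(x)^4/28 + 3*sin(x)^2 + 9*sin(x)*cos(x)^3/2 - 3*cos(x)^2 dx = 0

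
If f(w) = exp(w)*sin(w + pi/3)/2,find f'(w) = sqrt(2)*exp(w)*cos(w + pi/12)/2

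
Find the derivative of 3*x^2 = 6*x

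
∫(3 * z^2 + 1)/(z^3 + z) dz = log(z^3 + z) + C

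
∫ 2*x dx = x^2 + C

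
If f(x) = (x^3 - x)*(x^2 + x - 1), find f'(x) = 5*x^4 + 4*x^3 - 6*x^2 - 2*x + 1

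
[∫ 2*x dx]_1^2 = 3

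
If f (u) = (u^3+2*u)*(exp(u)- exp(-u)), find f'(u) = (u^3*exp(2*u) + u^3 + 3*u^2*exp(2*u) - 3*u^2 + 2*u*exp(2*u) + 2*u + 2*exp(2*u) - 2)*exp(-u)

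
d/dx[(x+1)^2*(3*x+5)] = 9*x^2 + 22*x + 13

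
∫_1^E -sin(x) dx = cos(E) - cos(1)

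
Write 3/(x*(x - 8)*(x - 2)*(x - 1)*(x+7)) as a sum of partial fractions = 1/(2520*(x + 7)) + 3/(56*(x - 1)) - 1/(36*(x - 2)) + 1/(1680*(x - 8)) - 3/(112*x)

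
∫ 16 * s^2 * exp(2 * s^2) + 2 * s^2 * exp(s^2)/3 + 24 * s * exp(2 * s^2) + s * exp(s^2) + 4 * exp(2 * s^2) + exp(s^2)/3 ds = (2*s + 3)*(12*exp(s^2) + 1)*exp(s^2)/6 + C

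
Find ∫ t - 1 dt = t^2/2 - t + C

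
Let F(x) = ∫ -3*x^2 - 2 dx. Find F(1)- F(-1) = -6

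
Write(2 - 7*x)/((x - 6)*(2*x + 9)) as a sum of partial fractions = -67/(21*(2*x + 9)) - 40/(21*(x - 6))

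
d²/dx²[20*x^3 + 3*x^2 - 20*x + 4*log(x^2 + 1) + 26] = (120*x^5 + 6*x^4 + 240*x^3 + 4*x^2 + 120*x + 14)/(x^4 + 2*x^2 + 1)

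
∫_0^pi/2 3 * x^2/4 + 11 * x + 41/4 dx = -5 + (1 + pi/2)^2*(pi/8 + 5)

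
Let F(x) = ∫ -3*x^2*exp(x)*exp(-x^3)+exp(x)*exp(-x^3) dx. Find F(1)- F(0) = 0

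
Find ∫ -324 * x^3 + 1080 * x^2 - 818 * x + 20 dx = -81*x^4 + 360*x^3 - 409*x^2 + 20*x + C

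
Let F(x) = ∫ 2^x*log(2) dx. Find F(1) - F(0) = 1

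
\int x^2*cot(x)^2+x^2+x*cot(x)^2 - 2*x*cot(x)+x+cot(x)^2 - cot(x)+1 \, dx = (-x^2 - x - 1)*cot(x) + C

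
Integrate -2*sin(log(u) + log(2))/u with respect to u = 2*cos(log(2*u)) + C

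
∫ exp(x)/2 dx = exp(x)/2 + C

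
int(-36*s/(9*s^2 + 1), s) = -2*log(9*s^2 + 1) + C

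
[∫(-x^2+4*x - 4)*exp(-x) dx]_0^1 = -2 + exp(-1)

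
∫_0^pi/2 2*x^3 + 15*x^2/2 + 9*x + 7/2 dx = -1 + (1 + pi/2)^3*(pi/4 + 1)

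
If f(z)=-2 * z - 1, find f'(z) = -2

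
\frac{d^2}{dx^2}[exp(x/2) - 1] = exp(x/2)/4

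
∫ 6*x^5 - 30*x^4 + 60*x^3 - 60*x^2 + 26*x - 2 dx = x^6 - 6*x^5 + 15*x^4 - 20*x^3 + 13*x^2 - 2*x + C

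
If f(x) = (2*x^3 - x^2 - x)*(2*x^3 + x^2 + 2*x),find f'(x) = 24*x^5 + 4*x^3 - 9*x^2 - 4*x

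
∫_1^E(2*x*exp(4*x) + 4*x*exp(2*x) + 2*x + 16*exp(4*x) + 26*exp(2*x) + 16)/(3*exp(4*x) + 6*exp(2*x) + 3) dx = -17/3 - exp(-2)/(exp(-2) + 1) + exp(-2*E)/(exp(-2*E) + 1) + exp(2)/3 + 16*E/3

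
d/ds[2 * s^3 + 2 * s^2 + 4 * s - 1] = 6*s^2 + 4*s + 4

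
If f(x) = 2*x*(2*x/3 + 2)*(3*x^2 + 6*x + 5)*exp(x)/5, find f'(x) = 4*x^4*exp(x)/5 + 36*x^3*exp(x)/5 + 272*x^2*exp(x)/15 + 244*x*exp(x)/15 + 4*exp(x)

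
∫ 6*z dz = 3*z^2 + C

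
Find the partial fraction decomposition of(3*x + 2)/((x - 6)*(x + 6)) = 4/(3*(x + 6)) + 5/(3*(x - 6))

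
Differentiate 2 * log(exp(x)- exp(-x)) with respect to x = (2*exp(2*x) + 2)/(exp(2*x) - 1)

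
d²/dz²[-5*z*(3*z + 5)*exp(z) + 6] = -15*z^2*exp(z) - 85*z*exp(z) - 80*exp(z)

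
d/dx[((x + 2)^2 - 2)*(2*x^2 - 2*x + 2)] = 8*x^3 + 18*x^2 - 4*x + 4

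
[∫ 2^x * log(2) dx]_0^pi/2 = -1 + 2^(pi/2)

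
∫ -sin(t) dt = cos(t) + C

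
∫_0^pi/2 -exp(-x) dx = -1 + exp(-pi/2)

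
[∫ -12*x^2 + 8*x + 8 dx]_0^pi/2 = -pi^3/2 + pi^2 + 4*pi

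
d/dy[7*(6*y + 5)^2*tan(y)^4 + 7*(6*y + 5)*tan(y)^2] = 14*(72*y^2*tan(y)^4 + 72*y^2*tan(y)^2 + 120*y*tan(y)^4 + 36*y*tan(y)^3 + 126*y*tan(y)^2 + 6*y + 50*tan(y)^4 + 30*tan(y)^3 + 55*tan(y)^2 + 3*tan(y) + 5)*tan(y)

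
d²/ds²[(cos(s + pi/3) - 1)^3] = 6*sin(s + pi/3)^2*cos(s + pi/3) - 6*sin(s + pi/3)^2 - 3*cos(s + pi/3)^3 + 6*cos(s + pi/3)^2 - 3*cos(s + pi/3)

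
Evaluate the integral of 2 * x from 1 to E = -1 + exp(2)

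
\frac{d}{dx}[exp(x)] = exp(x)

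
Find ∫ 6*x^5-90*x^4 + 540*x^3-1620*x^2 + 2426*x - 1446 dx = x^6 - 18*x^5 + 135*x^4 - 540*x^3 + 1213*x^2 - 1446*x + C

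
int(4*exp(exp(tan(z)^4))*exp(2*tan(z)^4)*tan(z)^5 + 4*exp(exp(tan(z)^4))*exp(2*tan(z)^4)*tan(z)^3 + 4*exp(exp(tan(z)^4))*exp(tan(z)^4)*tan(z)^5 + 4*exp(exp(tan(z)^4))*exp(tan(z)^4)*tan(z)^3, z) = exp(exp(tan(z)^4) + tan(z)^4) + C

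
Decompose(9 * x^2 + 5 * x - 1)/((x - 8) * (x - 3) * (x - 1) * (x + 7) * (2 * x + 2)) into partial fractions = 9/(320*(x + 7)) - 1/(288*(x + 1)) + 13/(448*(x - 1)) - 19/(160*(x - 3)) + 41/(630*(x - 8))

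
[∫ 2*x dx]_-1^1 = 0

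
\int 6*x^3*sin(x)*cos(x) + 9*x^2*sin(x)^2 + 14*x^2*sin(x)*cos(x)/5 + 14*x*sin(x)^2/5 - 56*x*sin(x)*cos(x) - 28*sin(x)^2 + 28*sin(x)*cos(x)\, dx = (3*x^3 + 7*x^2/5 - 28*x + 14)*sin(x)^2 + C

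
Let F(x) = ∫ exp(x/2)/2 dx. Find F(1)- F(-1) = -exp(-1/2) + exp(1/2)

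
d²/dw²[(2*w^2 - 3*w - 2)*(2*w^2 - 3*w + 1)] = 48*w^2 - 72*w + 14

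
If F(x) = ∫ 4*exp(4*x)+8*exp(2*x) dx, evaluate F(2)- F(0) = -9 + (2 + exp(4))^2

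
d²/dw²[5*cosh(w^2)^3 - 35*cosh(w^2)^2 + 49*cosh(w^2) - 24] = 180*w^2*sinh(w^2)^2*cosh(w^2) - 560*w^2*sinh(w^2)^2 + 256*w^2*cosh(w^2) - 280*w^2 + 30*sinh(w^2)^3 - 140*sinh(w^2)*cosh(w^2) + 128*sinh(w^2)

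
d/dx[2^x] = 2^x*log(2)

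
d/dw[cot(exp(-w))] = exp(-w)/sin(exp(-w))^2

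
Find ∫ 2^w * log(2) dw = 2^w + C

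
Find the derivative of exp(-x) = -exp(-x)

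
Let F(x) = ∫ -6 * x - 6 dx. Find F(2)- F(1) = -15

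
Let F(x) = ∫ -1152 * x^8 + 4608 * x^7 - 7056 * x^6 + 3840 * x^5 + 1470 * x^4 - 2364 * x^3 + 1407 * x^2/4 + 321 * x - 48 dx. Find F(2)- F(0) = -4708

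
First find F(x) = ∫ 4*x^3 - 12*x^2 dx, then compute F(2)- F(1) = -13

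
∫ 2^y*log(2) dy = 2^y + C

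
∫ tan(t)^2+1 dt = tan(t) + C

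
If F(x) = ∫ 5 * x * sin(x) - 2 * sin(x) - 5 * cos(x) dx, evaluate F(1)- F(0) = -2 - 3*cos(1)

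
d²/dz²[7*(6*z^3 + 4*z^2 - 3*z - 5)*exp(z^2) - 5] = 168*z^5*exp(z^2) + 112*z^4*exp(z^2) + 504*z^3*exp(z^2) + 140*z^2*exp(z^2) + 126*z*exp(z^2) - 14*exp(z^2)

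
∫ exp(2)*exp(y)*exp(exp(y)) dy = exp(exp(y) + 2) + C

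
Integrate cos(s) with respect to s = sin(s) + C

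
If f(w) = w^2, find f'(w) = 2*w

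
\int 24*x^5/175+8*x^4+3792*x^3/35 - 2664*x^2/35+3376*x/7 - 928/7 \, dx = 4*x^6/175 + 8*x^5/5 + 948*x^4/35 - 888*x^3/35 + 1688*x^2/7 - 928*x/7 + C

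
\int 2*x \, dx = x^2 + C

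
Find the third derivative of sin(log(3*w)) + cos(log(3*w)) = 2*(sin(log(w) + log(3)) + 2*cos(log(w) + log(3)))/w^3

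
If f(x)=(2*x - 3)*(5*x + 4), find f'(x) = 20*x - 7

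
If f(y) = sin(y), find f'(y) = cos(y)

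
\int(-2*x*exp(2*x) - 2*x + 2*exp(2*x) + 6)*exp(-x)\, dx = -4*(x - 2)*sinh(x) + C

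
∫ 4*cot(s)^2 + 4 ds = -4*cot(s) + C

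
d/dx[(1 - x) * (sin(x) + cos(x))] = x*sin(x) - x*cos(x) - 2*sin(x)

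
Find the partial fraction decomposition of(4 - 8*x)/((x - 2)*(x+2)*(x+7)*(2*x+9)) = 64/(65*(2*x + 9)) - 4/(15*(x + 7)) - 1/(5*(x + 2)) - 1/(39*(x - 2))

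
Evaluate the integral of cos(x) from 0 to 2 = sin(2)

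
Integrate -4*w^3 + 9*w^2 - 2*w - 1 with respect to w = -w^4 + 3*w^3 - w^2 - w + C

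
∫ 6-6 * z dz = -3*z^2 + 6*z + C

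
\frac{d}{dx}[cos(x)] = -sin(x)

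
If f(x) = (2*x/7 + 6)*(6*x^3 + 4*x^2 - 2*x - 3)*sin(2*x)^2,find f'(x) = 24*x^4*sin(4*x)/7 + 48*x^3*sin(2*x)^2/7 + 520*x^3*sin(4*x)/7 + 780*x^2*sin(2*x)^2/7 + 328*x^2*sin(4*x)/7 + 328*x*sin(2*x)^2/7 - 180*x*sin(4*x)/7 - 90*sin(2*x)^2/7 - 36*sin(4*x)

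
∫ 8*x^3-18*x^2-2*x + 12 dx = 2*x^4 - 6*x^3 - x^2 + 12*x + C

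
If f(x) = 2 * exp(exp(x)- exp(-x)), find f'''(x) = (2*exp(exp(x) - exp(-x)) - 6*exp(x + exp(x) - exp(-x)) + 8*exp(2*x + exp(x) - exp(-x)) + 8*exp(4*x + exp(x) - exp(-x)) + 6*exp(5*x + exp(x) - exp(-x)) + 2*exp(6*x + exp(x) - exp(-x)))*exp(-3*x)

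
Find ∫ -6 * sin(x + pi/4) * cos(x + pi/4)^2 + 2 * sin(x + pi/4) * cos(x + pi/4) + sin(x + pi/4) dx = -(sin(2*x) + cos(x + pi/4))*cos(x + pi/4) + C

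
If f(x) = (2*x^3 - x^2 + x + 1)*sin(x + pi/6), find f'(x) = 2*x^3*cos(x + pi/6) + 6*x^2*sin(x + pi/6) - x^2*cos(x + pi/6) - 2*x*sin(x + pi/6) + x*cos(x + pi/6) + sqrt(2)*sin(x + 5*pi/12)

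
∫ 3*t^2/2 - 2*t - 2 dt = t^3/2 - t^2 - 2*t + C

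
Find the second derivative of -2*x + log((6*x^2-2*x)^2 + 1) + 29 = (-5184*x^6 + 5184*x^5 - 2016*x^4 + 384*x^3 + 400*x^2 - 144*x + 8)/(1296*x^8 - 1728*x^7 + 864*x^6 - 192*x^5 + 88*x^4 - 48*x^3 + 8*x^2 + 1)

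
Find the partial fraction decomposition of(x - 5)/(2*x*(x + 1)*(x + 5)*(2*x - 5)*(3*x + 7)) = 297/(6496*(3*x + 7)) - 4/(3045*(2*x - 5)) - 1/(480*(x + 5)) - 3/(112*(x + 1)) + 1/(70*x)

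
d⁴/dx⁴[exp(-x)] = exp(-x)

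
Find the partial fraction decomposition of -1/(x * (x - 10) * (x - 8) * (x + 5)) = 1/(975*(x + 5)) + 1/(208*(x - 8)) - 1/(300*(x - 10)) - 1/(400*x)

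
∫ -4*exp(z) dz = -4*exp(z) + C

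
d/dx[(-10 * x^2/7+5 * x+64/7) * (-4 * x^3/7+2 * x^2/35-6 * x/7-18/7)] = 200*x^4/49 - 576*x^3/49 - 78*x^2/7 - 44*x/245 - 1014/49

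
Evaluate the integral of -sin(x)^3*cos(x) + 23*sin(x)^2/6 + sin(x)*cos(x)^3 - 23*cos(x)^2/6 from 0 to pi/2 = 0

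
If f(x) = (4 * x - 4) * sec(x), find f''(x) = 4*(-x + 2*x/cos(x)^2 + 2*sin(x)/cos(x) + 1 - 2/cos(x)^2)/cos(x)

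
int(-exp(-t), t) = exp(-t) + C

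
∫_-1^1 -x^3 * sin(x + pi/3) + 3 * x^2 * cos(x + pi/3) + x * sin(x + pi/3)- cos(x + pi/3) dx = 0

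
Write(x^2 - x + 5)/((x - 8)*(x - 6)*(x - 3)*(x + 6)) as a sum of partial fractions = -47/(1512*(x + 6)) + 11/(135*(x - 3)) - 35/(72*(x - 6)) + 61/(140*(x - 8))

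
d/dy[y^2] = 2*y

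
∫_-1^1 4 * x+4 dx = 8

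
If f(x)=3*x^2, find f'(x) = 6*x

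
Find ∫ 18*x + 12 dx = 9*x^2 + 12*x + C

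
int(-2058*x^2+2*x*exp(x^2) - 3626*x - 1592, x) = -686*x^3 - 1813*x^2 - 1592*x + exp(x^2) + C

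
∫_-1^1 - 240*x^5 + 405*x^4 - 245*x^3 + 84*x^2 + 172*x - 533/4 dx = -97/2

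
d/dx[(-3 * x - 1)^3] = -81*x^2 - 54*x - 9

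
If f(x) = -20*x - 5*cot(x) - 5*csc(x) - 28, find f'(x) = 5*cot(x)^2 + 5*cot(x)*csc(x) - 15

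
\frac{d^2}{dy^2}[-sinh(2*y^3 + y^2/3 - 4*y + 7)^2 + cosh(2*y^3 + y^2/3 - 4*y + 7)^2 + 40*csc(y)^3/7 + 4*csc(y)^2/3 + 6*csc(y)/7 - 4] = 2*(-3/7 - 8/(3*sin(y)) - 174/(7*sin(y)^2) + 4/sin(y)^3 + 240/(7*sin(y)^4))/sin(y)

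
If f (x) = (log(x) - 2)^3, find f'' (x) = (-3*log(x)^2 + 18*log(x) - 24)/x^2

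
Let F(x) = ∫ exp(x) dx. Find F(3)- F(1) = -E + exp(3)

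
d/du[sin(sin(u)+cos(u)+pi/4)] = sqrt(2)*cos(u + pi/4)*cos(sqrt(2)*sin(u + pi/4) + pi/4)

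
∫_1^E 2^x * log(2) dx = -2 + 2^E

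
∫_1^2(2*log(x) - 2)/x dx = -1 + (-1 + log(2))^2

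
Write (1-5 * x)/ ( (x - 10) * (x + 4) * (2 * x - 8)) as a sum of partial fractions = 3/(32*(x + 4)) + 19/(96*(x - 4)) - 7/(24*(x - 10))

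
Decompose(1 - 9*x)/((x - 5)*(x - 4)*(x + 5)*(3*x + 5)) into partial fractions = 54/(425*(3*x + 5)) - 23/(450*(x + 5)) + 35/(153*(x - 4)) - 11/(50*(x - 5))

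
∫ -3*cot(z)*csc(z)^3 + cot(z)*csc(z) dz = csc(z)/tan(z)^2 + C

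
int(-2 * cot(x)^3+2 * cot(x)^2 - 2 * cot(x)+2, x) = (cot(x) - 1)^2 + C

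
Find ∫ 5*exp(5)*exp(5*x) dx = exp(5*x + 5) + C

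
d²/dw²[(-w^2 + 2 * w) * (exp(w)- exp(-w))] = (-w^2*exp(2*w) + w^2 - 2*w*exp(2*w) - 6*w + 2*exp(2*w) + 6)*exp(-w)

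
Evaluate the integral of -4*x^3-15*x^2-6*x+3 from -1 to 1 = -4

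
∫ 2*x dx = x^2 + C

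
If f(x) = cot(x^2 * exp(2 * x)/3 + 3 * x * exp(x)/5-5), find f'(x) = -(10*x^2*exp(x) + 10*x*exp(x) + 9*x + 9)*exp(x)/(15*sin(x^2*exp(2*x)/3 + 3*x*exp(x)/5 - 5)^2)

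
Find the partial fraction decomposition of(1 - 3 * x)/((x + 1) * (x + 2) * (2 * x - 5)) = -26/(63*(2*x - 5)) + 7/(9*(x + 2)) - 4/(7*(x + 1))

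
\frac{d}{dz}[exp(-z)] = -exp(-z)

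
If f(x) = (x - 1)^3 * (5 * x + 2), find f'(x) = 20*x^3 - 39*x^2 + 18*x + 1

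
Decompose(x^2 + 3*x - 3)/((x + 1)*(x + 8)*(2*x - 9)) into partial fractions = 123/(275*(2*x - 9)) + 37/(175*(x + 8)) + 5/(77*(x + 1))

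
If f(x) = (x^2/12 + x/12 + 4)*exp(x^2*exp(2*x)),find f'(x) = x^4*exp(x^2*exp(2*x) + 2*x)/6 + x^3*exp(x^2*exp(2*x) + 2*x)/3 + 49*x^2*exp(x^2*exp(2*x) + 2*x)/6 + x*exp(x^2*exp(2*x))/6 + 8*x*exp(x^2*exp(2*x) + 2*x) + exp(x^2*exp(2*x))/12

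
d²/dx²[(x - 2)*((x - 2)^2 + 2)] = 6*x - 12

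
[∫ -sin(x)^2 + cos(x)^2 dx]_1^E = -sin(2)/2 + sin(2*E)/2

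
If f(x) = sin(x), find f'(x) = cos(x)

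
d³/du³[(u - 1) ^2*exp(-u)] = (-u^2 + 8*u - 13)*exp(-u)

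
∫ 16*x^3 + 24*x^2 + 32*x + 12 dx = 4*x^4 + 8*x^3 + 16*x^2 + 12*x + C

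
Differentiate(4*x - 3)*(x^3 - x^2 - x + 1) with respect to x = 16*x^3 - 21*x^2 - 2*x + 7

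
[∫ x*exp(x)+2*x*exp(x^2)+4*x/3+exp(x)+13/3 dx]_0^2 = 31/3 + 2*exp(2) + exp(4)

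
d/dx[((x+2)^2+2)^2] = 4*x^3 + 24*x^2 + 56*x + 48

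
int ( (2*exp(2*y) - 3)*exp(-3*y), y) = -2*exp(-y) + exp(-3*y) + C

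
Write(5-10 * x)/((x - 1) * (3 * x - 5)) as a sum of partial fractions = -35/(2*(3*x - 5)) + 5/(2*(x - 1))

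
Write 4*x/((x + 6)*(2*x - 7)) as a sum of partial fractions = 28/(19*(2*x - 7)) + 24/(19*(x + 6))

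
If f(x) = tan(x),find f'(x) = cos(x)^(-2)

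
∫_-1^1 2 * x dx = 0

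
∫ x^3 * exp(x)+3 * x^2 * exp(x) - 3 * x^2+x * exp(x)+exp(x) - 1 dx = x*(x^2 + 1)*(exp(x) - 1) + C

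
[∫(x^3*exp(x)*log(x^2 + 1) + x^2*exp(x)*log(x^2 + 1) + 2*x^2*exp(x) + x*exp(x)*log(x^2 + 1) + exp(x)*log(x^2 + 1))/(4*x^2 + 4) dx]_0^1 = E*log(2)/4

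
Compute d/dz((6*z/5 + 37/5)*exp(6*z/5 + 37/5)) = 36*z*exp(6*z/5 + 37/5)/25 + 252*exp(6*z/5 + 37/5)/25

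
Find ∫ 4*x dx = 2*x^2 + C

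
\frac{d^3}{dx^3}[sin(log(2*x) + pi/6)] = (3*sin(log(x) + pi/6 + log(2)) + cos(log(x) + pi/6 + log(2)))/x^3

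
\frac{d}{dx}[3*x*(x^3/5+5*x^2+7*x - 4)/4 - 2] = 3*x^3/5 + 45*x^2/4 + 21*x/2 - 3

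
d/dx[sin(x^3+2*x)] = (3*x^2 + 2)*cos(x*(x^2 + 2))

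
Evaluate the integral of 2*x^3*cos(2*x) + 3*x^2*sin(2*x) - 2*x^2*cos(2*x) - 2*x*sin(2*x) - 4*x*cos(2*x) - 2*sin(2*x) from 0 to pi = 0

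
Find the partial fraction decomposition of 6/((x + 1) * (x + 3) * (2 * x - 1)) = 8/(7*(2*x - 1)) + 3/(7*(x + 3)) - 1/(x + 1)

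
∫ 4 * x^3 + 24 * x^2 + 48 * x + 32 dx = x^4 + 8*x^3 + 24*x^2 + 32*x + C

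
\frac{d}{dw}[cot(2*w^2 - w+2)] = (1 - 4*w)/sin(2*w^2 - w + 2)^2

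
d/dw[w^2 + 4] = 2*w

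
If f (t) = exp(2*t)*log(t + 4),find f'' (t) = (4*t^2*exp(2*t)*log(t + 4) + 32*t*exp(2*t)*log(t + 4) + 4*t*exp(2*t) + 64*exp(2*t)*log(t + 4) + 15*exp(2*t))/(t^2 + 8*t + 16)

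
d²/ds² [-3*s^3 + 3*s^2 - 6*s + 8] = 6 - 18*s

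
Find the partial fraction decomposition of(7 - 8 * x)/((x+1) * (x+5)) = -47/(4*(x + 5)) + 15/(4*(x + 1))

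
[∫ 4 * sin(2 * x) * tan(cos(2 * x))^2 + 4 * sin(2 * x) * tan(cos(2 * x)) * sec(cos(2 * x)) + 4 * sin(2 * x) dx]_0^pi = 0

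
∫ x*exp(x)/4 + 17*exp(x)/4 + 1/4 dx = (x + 16)*(exp(x) + 1)/4 + C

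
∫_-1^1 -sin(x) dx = 0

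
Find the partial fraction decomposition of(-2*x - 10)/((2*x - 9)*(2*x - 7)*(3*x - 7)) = -132/(91*(3*x - 7)) + 17/(7*(2*x - 7)) - 19/(13*(2*x - 9))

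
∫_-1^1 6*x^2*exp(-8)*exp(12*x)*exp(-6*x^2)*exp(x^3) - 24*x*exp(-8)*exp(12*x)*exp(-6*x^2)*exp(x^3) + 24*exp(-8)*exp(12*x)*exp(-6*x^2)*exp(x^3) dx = -2*exp(-27) + 2*exp(-1)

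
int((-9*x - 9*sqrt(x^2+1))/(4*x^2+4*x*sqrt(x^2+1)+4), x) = -9*log(x + sqrt(x^2 + 1))/4 + C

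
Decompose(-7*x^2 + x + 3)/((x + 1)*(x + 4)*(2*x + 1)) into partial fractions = 3/(7*(2*x + 1)) - 113/(21*(x + 4)) + 5/(3*(x + 1))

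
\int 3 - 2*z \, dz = -z^2 + 3*z + C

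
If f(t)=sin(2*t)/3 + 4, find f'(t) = 2*cos(2*t)/3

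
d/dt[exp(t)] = exp(t)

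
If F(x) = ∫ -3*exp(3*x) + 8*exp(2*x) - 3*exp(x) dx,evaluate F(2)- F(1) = -(-1 + exp(2))^3 - 2*E - (-1 + E)^2 + (-1 + E)^3 + 2*exp(2) + (-1 + exp(2))^2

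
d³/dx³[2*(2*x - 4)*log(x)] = (-4*x - 16)/x^3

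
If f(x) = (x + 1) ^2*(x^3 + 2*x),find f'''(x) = 60*x^2 + 48*x + 18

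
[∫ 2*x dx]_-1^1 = 0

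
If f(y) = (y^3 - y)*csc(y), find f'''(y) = (y^3*cos(y)/sin(y) - 6*y^3*cos(y)/sin(y)^3 - 9*y^2 + 18*y^2/sin(y)^2 - 19*y*cos(y)/sin(y) + 6*y*cos(y)/sin(y)^3 + 9 - 6/sin(y)^2)/sin(y)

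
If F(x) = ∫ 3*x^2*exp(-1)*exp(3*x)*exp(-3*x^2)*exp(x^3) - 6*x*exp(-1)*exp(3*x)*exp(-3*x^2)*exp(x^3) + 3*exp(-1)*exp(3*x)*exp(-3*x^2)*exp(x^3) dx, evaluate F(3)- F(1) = -1 + exp(8)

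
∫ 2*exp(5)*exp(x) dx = 2*exp(x + 5) + C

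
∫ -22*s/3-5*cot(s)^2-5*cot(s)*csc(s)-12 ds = -11*s^2/3 - 7*s + 5*cot(s) + 5*csc(s) + C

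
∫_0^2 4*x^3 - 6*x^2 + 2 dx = 4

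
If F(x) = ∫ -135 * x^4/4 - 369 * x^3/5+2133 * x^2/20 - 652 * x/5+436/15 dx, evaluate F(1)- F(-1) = 1736/15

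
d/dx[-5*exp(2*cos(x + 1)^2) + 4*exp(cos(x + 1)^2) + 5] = 20*exp(2*cos(x + 1)^2)*sin(x + 1)*cos(x + 1) - 8*exp(cos(x + 1)^2)*sin(x + 1)*cos(x + 1)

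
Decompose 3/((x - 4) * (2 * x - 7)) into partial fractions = -6/(2*x - 7) + 3/(x - 4)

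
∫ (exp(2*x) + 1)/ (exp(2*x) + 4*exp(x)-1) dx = log(2*sinh(x) + 4) + C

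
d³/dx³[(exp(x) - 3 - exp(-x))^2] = (8*exp(4*x) - 6*exp(3*x) - 6*exp(x) - 8)*exp(-2*x)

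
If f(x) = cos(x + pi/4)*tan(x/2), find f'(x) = -sin(x + pi/4)*tan(x/2) + cos(x + pi/4)/(2*cos(x/2)^2)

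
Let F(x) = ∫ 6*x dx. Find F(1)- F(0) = 3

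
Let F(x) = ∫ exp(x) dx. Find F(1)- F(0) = -1 + E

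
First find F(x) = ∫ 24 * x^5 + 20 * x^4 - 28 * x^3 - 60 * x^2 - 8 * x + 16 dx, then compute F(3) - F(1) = 2800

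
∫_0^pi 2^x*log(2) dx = -1 + 2^pi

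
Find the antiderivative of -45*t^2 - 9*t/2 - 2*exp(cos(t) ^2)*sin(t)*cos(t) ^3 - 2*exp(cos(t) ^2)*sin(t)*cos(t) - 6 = -15*t^3 - 9*t^2/4 - 6*t + exp(cos(t)^2)*cos(t)^2 + C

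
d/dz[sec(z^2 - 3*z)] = 2*z*tan(z^2 - 3*z)*sec(z^2 - 3*z) - 3*tan(z^2 - 3*z)*sec(z^2 - 3*z)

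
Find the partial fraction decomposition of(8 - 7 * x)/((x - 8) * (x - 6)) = 17/(x - 6) - 24/(x - 8)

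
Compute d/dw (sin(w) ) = cos(w)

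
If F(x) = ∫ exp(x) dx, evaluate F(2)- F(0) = -1 + exp(2)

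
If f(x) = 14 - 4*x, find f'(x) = -4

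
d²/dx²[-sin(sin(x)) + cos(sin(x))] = sqrt(2)*(sin(x)*sin(sin(x) + pi/4) - cos(x)^2*cos(sin(x) + pi/4))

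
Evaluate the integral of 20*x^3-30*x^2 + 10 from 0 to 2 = 20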